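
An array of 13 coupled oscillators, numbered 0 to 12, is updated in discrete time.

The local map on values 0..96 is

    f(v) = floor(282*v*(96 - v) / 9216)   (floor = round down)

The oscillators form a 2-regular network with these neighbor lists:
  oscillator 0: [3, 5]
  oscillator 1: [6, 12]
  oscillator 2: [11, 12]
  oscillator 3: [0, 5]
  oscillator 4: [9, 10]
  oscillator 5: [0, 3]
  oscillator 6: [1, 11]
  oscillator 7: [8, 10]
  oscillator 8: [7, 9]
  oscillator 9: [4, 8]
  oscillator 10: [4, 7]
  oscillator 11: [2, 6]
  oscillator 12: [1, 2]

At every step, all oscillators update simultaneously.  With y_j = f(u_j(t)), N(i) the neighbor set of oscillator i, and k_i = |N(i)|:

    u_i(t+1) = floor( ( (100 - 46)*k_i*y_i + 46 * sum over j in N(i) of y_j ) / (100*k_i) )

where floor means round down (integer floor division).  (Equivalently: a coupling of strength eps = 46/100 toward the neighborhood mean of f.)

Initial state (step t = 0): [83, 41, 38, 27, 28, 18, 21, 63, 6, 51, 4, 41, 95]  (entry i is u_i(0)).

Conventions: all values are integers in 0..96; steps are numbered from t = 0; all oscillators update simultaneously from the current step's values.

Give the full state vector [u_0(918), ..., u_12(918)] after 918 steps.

Answer: [66, 66, 66, 66, 66, 66, 66, 66, 66, 66, 66, 66, 66]
Key observation: The state at step 8, [66, 66, 66, 66, 66, 66, 66, 66, 66, 66, 66, 66, 66], reappears at step 10: the system is in a cycle of period 2 from step 8 on.  Therefore the state at step 918 equals the state at step 8 + ((918 - 8) mod 2) = 8, which is [66, 66, 66, 66, 66, 66, 66, 66, 66, 66, 66, 66, 66].

Derivation:
t=0: [83, 41, 38, 27, 28, 18, 21, 63, 6, 51, 4, 41, 95]
t=1: [40, 48, 52, 48, 49, 43, 57, 40, 39, 54, 33, 63, 32]
t=2: [68, 67, 66, 69, 68, 69, 67, 66, 68, 69, 65, 65, 65]
t=3: [57, 59, 60, 57, 58, 57, 59, 59, 58, 57, 60, 60, 60]
t=4: [68, 66, 66, 68, 67, 68, 66, 66, 67, 67, 66, 66, 66]
t=5: [58, 60, 60, 58, 59, 58, 60, 59, 59, 59, 59, 60, 60]
t=6: [67, 66, 66, 67, 66, 67, 66, 66, 66, 66, 66, 66, 66]
t=7: [59, 60, 60, 59, 60, 59, 60, 60, 60, 60, 60, 60, 60]
t=8: [66, 66, 66, 66, 66, 66, 66, 66, 66, 66, 66, 66, 66]
t=9: [60, 60, 60, 60, 60, 60, 60, 60, 60, 60, 60, 60, 60]
t=10: [66, 66, 66, 66, 66, 66, 66, 66, 66, 66, 66, 66, 66]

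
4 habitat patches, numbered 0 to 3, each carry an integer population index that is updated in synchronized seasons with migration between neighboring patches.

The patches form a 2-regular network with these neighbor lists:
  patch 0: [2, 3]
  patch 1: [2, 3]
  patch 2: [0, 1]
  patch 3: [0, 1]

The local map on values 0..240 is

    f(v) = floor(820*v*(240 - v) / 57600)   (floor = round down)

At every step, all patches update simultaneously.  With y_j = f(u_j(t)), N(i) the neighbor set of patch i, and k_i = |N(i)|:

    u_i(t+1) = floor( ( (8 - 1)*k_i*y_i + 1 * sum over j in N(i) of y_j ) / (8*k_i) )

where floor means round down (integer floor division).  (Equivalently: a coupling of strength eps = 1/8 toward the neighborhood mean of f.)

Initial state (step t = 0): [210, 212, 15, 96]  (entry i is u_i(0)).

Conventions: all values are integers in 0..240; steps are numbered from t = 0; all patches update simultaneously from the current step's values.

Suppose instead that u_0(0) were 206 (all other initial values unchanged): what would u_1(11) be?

Answer: u_1(11) = 134
Key observation: This trace re-runs the system from the modified initial state.

Derivation:
t=0: [206, 212, 15, 96]
t=1: [101, 88, 53, 182]
t=2: [192, 184, 147, 155]
t=3: [138, 151, 187, 180]
t=4: [193, 185, 147, 158]
t=5: [136, 149, 186, 178]
t=6: [194, 187, 148, 162]
t=7: [134, 146, 185, 173]
t=8: [196, 189, 150, 169]
t=9: [129, 142, 184, 164]
t=10: [197, 193, 152, 179]
t=11: [126, 134, 181, 151]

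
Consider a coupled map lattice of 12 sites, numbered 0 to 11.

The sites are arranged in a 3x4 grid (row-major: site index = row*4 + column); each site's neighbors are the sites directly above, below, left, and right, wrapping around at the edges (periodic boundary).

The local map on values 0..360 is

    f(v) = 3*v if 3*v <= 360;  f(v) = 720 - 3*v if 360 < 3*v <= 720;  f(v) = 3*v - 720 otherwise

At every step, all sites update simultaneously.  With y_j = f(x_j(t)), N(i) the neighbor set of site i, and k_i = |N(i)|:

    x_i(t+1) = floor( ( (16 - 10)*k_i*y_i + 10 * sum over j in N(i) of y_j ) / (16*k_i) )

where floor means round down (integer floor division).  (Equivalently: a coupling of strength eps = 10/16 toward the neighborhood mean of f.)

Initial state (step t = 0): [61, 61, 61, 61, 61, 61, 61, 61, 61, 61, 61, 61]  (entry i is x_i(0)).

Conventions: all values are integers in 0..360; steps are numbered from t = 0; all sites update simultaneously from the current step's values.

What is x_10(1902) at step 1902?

Answer: x_10(1902) = 171
Key observation: The state at step 2, [171, 171, 171, 171, 171, 171, 171, 171, 171, 171, 171, 171], reappears at step 6: the system is in a cycle of period 4 from step 2 on.  Therefore the state at step 1902 equals the state at step 2 + ((1902 - 2) mod 4) = 2, which is [171, 171, 171, 171, 171, 171, 171, 171, 171, 171, 171, 171].

Derivation:
t=0: [61, 61, 61, 61, 61, 61, 61, 61, 61, 61, 61, 61]
t=1: [183, 183, 183, 183, 183, 183, 183, 183, 183, 183, 183, 183]
t=2: [171, 171, 171, 171, 171, 171, 171, 171, 171, 171, 171, 171]
t=3: [207, 207, 207, 207, 207, 207, 207, 207, 207, 207, 207, 207]
t=4: [99, 99, 99, 99, 99, 99, 99, 99, 99, 99, 99, 99]
t=5: [297, 297, 297, 297, 297, 297, 297, 297, 297, 297, 297, 297]
t=6: [171, 171, 171, 171, 171, 171, 171, 171, 171, 171, 171, 171]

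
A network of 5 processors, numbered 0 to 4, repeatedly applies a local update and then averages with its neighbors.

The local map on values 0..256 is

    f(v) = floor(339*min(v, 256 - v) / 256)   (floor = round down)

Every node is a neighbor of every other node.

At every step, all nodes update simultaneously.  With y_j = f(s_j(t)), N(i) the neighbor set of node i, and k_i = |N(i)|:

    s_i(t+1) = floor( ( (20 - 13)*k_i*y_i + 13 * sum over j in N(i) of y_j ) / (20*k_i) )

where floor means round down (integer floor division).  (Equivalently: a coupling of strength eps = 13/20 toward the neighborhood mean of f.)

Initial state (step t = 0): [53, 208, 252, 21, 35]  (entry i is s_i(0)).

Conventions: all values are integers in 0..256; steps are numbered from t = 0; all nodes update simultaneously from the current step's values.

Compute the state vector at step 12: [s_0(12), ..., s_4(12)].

Simulating step by step:
t=0: [53, 208, 252, 21, 35]
t=1: [47, 46, 35, 39, 42]
t=2: [56, 55, 53, 54, 54]
t=3: [72, 71, 71, 71, 71]
t=4: [94, 94, 94, 94, 94]
t=5: [124, 124, 124, 124, 124]
t=6: [164, 164, 164, 164, 164]
t=7: [121, 121, 121, 121, 121]
t=8: [160, 160, 160, 160, 160]
t=9: [127, 127, 127, 127, 127]
t=10: [168, 168, 168, 168, 168]
t=11: [116, 116, 116, 116, 116]
t=12: [153, 153, 153, 153, 153]

Answer: [153, 153, 153, 153, 153]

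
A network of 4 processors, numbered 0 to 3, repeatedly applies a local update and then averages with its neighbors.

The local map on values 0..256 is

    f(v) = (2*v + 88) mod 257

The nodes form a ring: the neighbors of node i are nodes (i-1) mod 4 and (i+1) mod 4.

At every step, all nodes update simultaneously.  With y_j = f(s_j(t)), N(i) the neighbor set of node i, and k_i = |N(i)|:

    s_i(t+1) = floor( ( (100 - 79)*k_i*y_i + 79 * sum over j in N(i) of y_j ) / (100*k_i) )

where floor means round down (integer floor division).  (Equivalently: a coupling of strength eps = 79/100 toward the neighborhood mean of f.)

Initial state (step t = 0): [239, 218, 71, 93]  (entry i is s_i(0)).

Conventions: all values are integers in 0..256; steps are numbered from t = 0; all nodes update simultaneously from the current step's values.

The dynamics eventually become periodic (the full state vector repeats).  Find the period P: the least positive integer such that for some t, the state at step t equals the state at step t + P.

Answer: 16
Key observation: The state at step 7, [129, 131, 128, 131], reappears at step 23 — and no state repeats earlier — so the cycle the system enters has period 16.

Derivation:
t=0: [239, 218, 71, 93]
t=1: [21, 113, 58, 114]
t=2: [73, 143, 88, 144]
t=3: [142, 119, 94, 120]
t=4: [79, 67, 59, 67]
t=5: [227, 225, 218, 225]
t=6: [24, 20, 21, 20]
t=7: [129, 131, 128, 131]
t=8: [92, 89, 91, 89]
t=9: [10, 12, 9, 12]
t=10: [111, 108, 110, 108]
t=11: [48, 50, 47, 50]
t=12: [187, 184, 186, 184]
t=13: [200, 202, 199, 202]
t=14: [234, 231, 233, 231]
t=15: [37, 39, 36, 39]
t=16: [165, 162, 164, 162]
t=17: [156, 158, 155, 158]
t=18: [146, 143, 145, 143]
t=19: [118, 120, 117, 120]
t=20: [70, 67, 69, 67]
t=21: [223, 225, 222, 225]
t=22: [23, 20, 22, 20]
t=23: [129, 131, 128, 131]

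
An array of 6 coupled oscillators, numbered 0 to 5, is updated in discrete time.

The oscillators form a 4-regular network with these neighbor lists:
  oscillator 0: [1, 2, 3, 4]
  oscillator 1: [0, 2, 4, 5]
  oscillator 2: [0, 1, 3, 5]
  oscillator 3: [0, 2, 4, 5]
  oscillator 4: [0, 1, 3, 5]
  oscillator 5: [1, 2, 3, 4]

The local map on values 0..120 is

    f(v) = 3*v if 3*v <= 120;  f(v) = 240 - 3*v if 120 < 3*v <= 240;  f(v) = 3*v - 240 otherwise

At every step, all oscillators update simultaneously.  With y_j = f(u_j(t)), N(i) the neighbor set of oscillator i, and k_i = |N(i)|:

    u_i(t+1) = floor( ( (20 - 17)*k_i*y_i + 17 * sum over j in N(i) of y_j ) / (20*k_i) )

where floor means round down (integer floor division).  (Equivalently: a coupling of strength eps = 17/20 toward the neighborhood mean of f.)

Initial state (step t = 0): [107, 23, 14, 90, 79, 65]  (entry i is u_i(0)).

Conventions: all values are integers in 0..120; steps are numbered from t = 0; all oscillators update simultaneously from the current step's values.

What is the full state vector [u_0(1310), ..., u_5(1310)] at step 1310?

Answer: [117, 117, 117, 117, 117, 117]
Key observation: The state at step 22, [117, 117, 117, 117, 117, 117], reappears at step 26: the system is in a cycle of period 4 from step 22 on.  Therefore the state at step 1310 equals the state at step 22 + ((1310 - 22) mod 4) = 22, which is [117, 117, 117, 117, 117, 117].

Derivation:
t=0: [107, 23, 14, 90, 79, 65]
t=1: [42, 46, 54, 40, 48, 37]
t=2: [101, 100, 106, 102, 109, 100]
t=3: [71, 70, 64, 71, 65, 70]
t=4: [35, 36, 31, 35, 30, 36]
t=5: [99, 100, 104, 99, 104, 100]
t=6: [64, 64, 60, 64, 60, 64]
t=7: [53, 53, 49, 53, 49, 53]
t=8: [86, 86, 82, 86, 82, 86]
t=9: [12, 12, 16, 12, 16, 12]
t=10: [41, 41, 37, 41, 37, 41]
t=11: [114, 114, 116, 114, 116, 114]
t=12: [104, 104, 102, 104, 102, 104]
t=13: [69, 69, 71, 69, 71, 69]
t=14: [30, 30, 32, 30, 32, 30]
t=15: [92, 92, 90, 92, 90, 92]
t=16: [33, 33, 35, 33, 35, 33]
t=17: [101, 101, 99, 101, 99, 101]
t=18: [60, 60, 62, 60, 62, 60]
t=19: [57, 57, 59, 57, 59, 57]
t=20: [66, 66, 68, 66, 68, 66]
t=21: [39, 39, 41, 39, 41, 39]
t=22: [117, 117, 117, 117, 117, 117]
t=23: [111, 111, 111, 111, 111, 111]
t=24: [93, 93, 93, 93, 93, 93]
t=25: [39, 39, 39, 39, 39, 39]
t=26: [117, 117, 117, 117, 117, 117]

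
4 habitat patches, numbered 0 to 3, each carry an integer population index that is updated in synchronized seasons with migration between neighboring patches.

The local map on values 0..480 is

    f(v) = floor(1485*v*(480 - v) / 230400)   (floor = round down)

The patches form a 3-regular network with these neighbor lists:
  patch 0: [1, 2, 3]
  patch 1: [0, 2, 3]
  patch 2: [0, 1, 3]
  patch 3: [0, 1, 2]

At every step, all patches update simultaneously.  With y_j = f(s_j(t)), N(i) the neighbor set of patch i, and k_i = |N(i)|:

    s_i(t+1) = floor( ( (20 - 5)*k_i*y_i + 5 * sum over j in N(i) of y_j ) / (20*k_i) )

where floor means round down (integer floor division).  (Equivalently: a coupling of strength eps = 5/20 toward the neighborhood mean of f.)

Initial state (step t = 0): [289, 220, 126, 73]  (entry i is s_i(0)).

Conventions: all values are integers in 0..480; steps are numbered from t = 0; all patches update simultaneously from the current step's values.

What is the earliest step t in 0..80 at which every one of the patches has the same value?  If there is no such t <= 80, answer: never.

Answer: 14
Key observation: Synchronization is absorbing here: once all patches are equal they stay equal, and step 14 is the first all-equal step.

Derivation:
t=0: [289, 220, 126, 73]  (not all equal)
t=1: [336, 345, 291, 227]  (not all equal)
t=2: [318, 311, 347, 357]  (not all equal)
t=3: [325, 329, 302, 292]  (not all equal)
t=4: [327, 325, 342, 347]  (not all equal)
t=5: [318, 319, 306, 301]  (not all equal)
t=6: [334, 333, 341, 344]  (not all equal)
t=7: [312, 312, 306, 303]  (not all equal)
t=8: [338, 338, 342, 343]  (not all equal)
t=9: [308, 308, 304, 303]  (not all equal)
t=10: [341, 341, 343, 344]  (not all equal)
t=11: [304, 304, 302, 301]  (not all equal)
t=12: [344, 344, 345, 346]  (not all equal)
t=13: [300, 300, 300, 298]  (not all equal)
t=14: [348, 348, 348, 348]  (all equal)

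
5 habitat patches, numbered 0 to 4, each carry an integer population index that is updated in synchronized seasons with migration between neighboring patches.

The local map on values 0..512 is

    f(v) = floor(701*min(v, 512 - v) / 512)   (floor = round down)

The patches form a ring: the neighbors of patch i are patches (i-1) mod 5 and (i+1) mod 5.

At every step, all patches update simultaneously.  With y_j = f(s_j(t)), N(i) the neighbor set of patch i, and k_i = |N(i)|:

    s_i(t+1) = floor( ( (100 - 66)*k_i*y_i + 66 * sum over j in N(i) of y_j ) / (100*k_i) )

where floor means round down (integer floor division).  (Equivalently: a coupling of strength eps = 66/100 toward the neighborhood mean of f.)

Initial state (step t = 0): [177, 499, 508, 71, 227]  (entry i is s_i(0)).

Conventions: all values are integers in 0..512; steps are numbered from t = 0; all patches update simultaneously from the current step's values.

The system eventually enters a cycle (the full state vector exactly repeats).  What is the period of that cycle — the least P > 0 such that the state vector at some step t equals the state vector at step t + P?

Simulating step by step:
t=0: [177, 499, 508, 71, 227]
t=1: [190, 87, 39, 136, 217]
t=2: [225, 143, 118, 178, 248]
t=3: [280, 221, 199, 247, 297]
t=4: [304, 297, 303, 301, 316]
t=5: [282, 288, 289, 280, 279]
t=6: [313, 308, 309, 313, 316]
t=7: [272, 276, 276, 272, 270]
t=8: [327, 324, 324, 327, 329]
t=9: [253, 255, 255, 253, 251]
t=10: [346, 348, 348, 346, 344]
t=11: [227, 224, 224, 227, 228]
t=12: [309, 307, 307, 309, 310]
t=13: [277, 279, 279, 277, 276]
t=14: [321, 319, 319, 321, 321]
t=15: [261, 263, 263, 261, 261]
t=16: [342, 340, 340, 342, 343]
t=17: [232, 234, 234, 232, 231]
t=18: [317, 319, 319, 317, 316]
t=19: [266, 264, 264, 266, 266]
t=20: [336, 338, 338, 336, 336]
t=21: [239, 238, 238, 239, 240]
t=22: [326, 325, 325, 326, 327]
t=23: [254, 255, 255, 254, 253]
t=24: [347, 348, 348, 347, 346]
t=25: [225, 224, 224, 225, 225]
t=26: [307, 306, 306, 307, 308]
t=27: [280, 281, 281, 280, 279]
t=28: [317, 316, 316, 317, 317]
t=29: [266, 267, 267, 266, 266]
t=30: [335, 335, 335, 335, 336]
t=31: [241, 242, 242, 241, 241]
t=32: [329, 330, 330, 329, 329]
t=33: [249, 249, 249, 249, 250]
t=34: [340, 340, 340, 340, 340]
t=35: [235, 235, 235, 235, 235]
t=36: [321, 321, 321, 321, 321]
t=37: [261, 261, 261, 261, 261]
t=38: [343, 343, 343, 343, 343]
t=39: [231, 231, 231, 231, 231]
t=40: [316, 316, 316, 316, 316]
t=41: [268, 268, 268, 268, 268]
t=42: [334, 334, 334, 334, 334]
t=43: [243, 243, 243, 243, 243]
t=44: [332, 332, 332, 332, 332]
t=45: [246, 246, 246, 246, 246]
t=46: [336, 336, 336, 336, 336]
t=47: [240, 240, 240, 240, 240]
t=48: [328, 328, 328, 328, 328]
t=49: [251, 251, 251, 251, 251]
t=50: [343, 343, 343, 343, 343]

Answer: 12
Key observation: The state at step 38, [343, 343, 343, 343, 343], reappears at step 50 — and no state repeats earlier — so the cycle the system enters has period 12.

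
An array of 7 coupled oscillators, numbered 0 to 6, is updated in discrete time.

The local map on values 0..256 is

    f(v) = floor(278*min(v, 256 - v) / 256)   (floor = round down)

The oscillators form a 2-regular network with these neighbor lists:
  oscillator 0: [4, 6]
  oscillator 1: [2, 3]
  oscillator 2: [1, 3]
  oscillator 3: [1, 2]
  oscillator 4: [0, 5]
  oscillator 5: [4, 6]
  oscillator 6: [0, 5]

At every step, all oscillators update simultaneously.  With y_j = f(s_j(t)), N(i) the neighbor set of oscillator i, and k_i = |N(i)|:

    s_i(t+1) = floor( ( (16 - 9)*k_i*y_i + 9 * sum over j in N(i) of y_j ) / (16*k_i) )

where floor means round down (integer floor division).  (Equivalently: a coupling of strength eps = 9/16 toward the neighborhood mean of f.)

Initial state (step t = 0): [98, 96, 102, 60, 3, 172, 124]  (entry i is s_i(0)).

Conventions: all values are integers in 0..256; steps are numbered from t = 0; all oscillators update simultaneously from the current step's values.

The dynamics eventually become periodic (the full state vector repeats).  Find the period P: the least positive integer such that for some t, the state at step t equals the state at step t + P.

Simulating step by step:
t=0: [98, 96, 102, 60, 3, 172, 124]
t=1: [84, 94, 95, 88, 56, 78, 114]
t=2: [91, 100, 100, 99, 75, 88, 103]
t=3: [96, 107, 107, 107, 89, 95, 102]
t=4: [103, 116, 116, 116, 100, 103, 106]
t=5: [111, 125, 125, 125, 109, 111, 112]
t=6: [119, 135, 135, 135, 119, 119, 120]
t=7: [129, 131, 131, 131, 129, 129, 129]
t=8: [137, 135, 135, 135, 137, 137, 137]
t=9: [129, 131, 131, 131, 129, 129, 129]

Answer: 2
Key observation: The state at step 7, [129, 131, 131, 131, 129, 129, 129], reappears at step 9 — and no state repeats earlier — so the cycle the system enters has period 2.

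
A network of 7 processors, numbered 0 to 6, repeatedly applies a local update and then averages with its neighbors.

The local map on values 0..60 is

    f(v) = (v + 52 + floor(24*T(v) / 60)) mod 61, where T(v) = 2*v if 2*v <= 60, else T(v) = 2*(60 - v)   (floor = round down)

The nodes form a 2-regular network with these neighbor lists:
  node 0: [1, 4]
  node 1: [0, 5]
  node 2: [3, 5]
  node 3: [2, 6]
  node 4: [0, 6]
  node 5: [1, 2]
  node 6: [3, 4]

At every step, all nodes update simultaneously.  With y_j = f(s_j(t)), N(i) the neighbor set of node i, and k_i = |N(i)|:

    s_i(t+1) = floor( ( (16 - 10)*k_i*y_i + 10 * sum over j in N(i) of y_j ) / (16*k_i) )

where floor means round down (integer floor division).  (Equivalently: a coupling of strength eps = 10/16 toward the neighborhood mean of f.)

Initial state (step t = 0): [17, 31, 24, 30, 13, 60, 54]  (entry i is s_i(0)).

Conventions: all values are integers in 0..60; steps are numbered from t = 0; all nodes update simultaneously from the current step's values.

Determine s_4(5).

Simulating step by step:
t=0: [17, 31, 24, 30, 13, 60, 54]
t=1: [26, 39, 42, 42, 27, 43, 36]
t=2: [40, 43, 47, 46, 40, 46, 44]
t=3: [47, 47, 48, 47, 47, 47, 47]
t=4: [48, 48, 48, 48, 48, 48, 48]
t=5: [48, 48, 48, 48, 48, 48, 48]

Answer: s_4(5) = 48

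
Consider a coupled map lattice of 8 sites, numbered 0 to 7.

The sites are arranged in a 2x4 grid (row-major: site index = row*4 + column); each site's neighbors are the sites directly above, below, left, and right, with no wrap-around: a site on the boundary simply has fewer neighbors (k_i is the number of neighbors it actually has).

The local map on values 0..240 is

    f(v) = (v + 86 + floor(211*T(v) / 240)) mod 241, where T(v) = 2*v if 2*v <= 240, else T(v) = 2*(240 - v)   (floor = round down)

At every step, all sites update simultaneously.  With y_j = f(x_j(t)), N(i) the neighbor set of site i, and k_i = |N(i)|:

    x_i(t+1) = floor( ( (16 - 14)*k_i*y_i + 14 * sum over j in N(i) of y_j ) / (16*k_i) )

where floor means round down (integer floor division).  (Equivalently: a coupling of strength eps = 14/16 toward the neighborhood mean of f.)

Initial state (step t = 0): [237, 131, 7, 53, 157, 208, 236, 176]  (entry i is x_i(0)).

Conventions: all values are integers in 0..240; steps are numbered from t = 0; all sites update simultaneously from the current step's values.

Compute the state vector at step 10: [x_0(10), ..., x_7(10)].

Answer: [151, 152, 152, 153, 151, 151, 152, 152]

Derivation:
t=0: [237, 131, 7, 53, 157, 208, 236, 176]
t=1: [148, 108, 155, 133, 104, 130, 112, 156]
t=2: [138, 155, 153, 150, 157, 145, 154, 158]
t=3: [149, 155, 150, 149, 157, 149, 151, 150]
t=4: [148, 153, 151, 153, 153, 149, 153, 153]
t=5: [150, 152, 150, 150, 153, 150, 151, 150]
t=6: [150, 152, 152, 153, 152, 151, 152, 152]
t=7: [151, 151, 150, 150, 152, 151, 151, 150]
t=8: [151, 152, 152, 153, 151, 151, 152, 152]
t=9: [151, 151, 150, 150, 152, 151, 151, 150]
t=10: [151, 152, 152, 153, 151, 151, 152, 152]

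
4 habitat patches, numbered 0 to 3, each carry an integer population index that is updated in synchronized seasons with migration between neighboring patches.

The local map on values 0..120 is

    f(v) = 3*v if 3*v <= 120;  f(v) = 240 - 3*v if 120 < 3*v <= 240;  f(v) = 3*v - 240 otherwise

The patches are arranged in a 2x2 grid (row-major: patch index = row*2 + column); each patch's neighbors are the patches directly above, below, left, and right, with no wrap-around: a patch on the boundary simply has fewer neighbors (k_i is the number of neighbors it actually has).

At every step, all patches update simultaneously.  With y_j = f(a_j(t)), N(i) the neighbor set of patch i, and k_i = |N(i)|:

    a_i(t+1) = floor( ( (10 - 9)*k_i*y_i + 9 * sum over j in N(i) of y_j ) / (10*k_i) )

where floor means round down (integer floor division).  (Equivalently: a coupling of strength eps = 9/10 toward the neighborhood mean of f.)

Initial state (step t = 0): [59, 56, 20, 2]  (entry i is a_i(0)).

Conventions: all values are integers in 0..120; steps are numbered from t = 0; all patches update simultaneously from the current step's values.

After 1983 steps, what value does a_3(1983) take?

Simulating step by step:
t=0: [59, 56, 20, 2]
t=1: [65, 38, 37, 60]
t=2: [105, 58, 58, 107]
t=3: [66, 76, 76, 67]
t=4: [15, 37, 37, 14]
t=5: [104, 50, 50, 104]
t=6: [88, 73, 73, 88]
t=7: [21, 23, 23, 21]
t=8: [68, 63, 63, 68]
t=9: [49, 37, 37, 49]
t=10: [109, 94, 94, 109]
t=11: [46, 82, 82, 46]
t=12: [15, 92, 92, 15]
t=13: [36, 44, 44, 36]
t=14: [108, 108, 108, 108]
t=15: [84, 84, 84, 84]
t=16: [12, 12, 12, 12]
t=17: [36, 36, 36, 36]
t=18: [108, 108, 108, 108]

Answer: a_3(1983) = 84
Key observation: The state at step 14, [108, 108, 108, 108], reappears at step 18: the system is in a cycle of period 4 from step 14 on.  Therefore the state at step 1983 equals the state at step 14 + ((1983 - 14) mod 4) = 15, which is [84, 84, 84, 84].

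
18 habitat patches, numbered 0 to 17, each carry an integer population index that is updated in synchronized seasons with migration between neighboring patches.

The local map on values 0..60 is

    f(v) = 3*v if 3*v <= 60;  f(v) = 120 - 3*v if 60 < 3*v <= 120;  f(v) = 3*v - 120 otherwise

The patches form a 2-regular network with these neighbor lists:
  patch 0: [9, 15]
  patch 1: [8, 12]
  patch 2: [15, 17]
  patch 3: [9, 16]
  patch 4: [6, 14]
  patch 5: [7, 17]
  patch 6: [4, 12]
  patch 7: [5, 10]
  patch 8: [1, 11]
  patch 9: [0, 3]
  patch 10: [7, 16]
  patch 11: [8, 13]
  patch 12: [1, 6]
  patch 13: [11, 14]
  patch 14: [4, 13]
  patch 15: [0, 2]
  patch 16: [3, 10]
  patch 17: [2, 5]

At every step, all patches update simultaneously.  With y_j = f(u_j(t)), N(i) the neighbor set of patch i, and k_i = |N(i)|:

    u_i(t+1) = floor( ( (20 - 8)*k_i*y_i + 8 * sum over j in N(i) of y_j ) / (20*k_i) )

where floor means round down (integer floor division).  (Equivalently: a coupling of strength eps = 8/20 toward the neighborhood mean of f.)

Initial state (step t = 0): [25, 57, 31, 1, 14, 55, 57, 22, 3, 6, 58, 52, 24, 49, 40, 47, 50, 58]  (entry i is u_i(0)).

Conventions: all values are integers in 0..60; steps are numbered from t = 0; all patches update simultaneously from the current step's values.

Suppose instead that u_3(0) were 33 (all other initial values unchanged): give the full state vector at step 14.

Answer: [48, 51, 10, 52, 8, 32, 17, 51, 40, 53, 51, 21, 43, 18, 21, 36, 43, 10]
Key observation: This trace re-runs the system from the modified initial state.

Derivation:
t=0: [25, 57, 31, 33, 14, 55, 57, 22, 3, 6, 58, 52, 24, 49, 40, 47, 50, 58]
t=1: [34, 42, 31, 22, 35, 48, 48, 52, 22, 24, 49, 28, 49, 23, 13, 27, 33, 46]
t=2: [28, 19, 27, 46, 21, 25, 22, 31, 40, 43, 27, 42, 22, 45, 36, 32, 28, 21]
t=3: [28, 45, 39, 19, 47, 43, 54, 33, 12, 16, 36, 6, 54, 12, 21, 29, 33, 51]
t=4: [37, 24, 15, 48, 32, 16, 37, 16, 28, 47, 15, 25, 36, 36, 45, 27, 26, 22]
t=5: [17, 38, 45, 27, 19, 49, 12, 47, 40, 19, 45, 36, 18, 19, 16, 34, 39, 51]
t=6: [45, 14, 19, 35, 51, 27, 43, 21, 3, 52, 13, 18, 40, 46, 51, 24, 12, 28]
t=7: [25, 27, 51, 23, 28, 42, 12, 49, 24, 27, 42, 37, 10, 28, 30, 43, 32, 40]
t=8: [36, 39, 21, 43, 34, 9, 34, 18, 38, 42, 13, 22, 33, 29, 32, 21, 25, 7]
t=9: [19, 7, 49, 15, 19, 31, 18, 45, 15, 7, 43, 40, 16, 35, 24, 48, 36, 29]
t=10: [43, 31, 27, 33, 54, 25, 53, 16, 31, 33, 10, 12, 43, 18, 43, 31, 18, 30]
t=11: [15, 23, 34, 27, 34, 42, 33, 43, 28, 18, 38, 37, 18, 41, 24, 25, 42, 34]
t=12: [46, 48, 23, 35, 24, 9, 27, 7, 33, 49, 6, 13, 46, 13, 33, 39, 12, 15]
t=13: [16, 22, 40, 21, 40, 29, 36, 21, 25, 22, 22, 35, 23, 35, 30, 15, 28, 42]
t=14: [48, 51, 10, 52, 8, 32, 17, 51, 40, 53, 51, 21, 43, 18, 21, 36, 43, 10]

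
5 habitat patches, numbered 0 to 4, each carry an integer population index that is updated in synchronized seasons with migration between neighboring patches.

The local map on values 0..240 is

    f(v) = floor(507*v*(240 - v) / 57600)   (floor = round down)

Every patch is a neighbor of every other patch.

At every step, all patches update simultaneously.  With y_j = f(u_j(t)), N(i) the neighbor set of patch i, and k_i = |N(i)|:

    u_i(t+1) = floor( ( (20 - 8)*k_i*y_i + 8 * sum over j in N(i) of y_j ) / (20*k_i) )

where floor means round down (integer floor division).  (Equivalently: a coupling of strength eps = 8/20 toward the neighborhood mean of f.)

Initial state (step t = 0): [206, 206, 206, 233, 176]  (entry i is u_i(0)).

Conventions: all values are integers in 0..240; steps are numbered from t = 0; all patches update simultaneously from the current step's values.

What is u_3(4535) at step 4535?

Simulating step by step:
t=0: [206, 206, 206, 233, 176]
t=1: [60, 60, 60, 36, 79]
t=2: [93, 93, 93, 78, 101]
t=3: [119, 119, 119, 114, 120]
t=4: [126, 126, 126, 126, 126]
t=5: [126, 126, 126, 126, 126]

Answer: u_3(4535) = 126
Key observation: The state at step 4, [126, 126, 126, 126, 126], reappears at step 5: the system is in a cycle of period 1 from step 4 on.  Therefore the state at step 4535 equals the state at step 4 + ((4535 - 4) mod 1) = 4, which is [126, 126, 126, 126, 126].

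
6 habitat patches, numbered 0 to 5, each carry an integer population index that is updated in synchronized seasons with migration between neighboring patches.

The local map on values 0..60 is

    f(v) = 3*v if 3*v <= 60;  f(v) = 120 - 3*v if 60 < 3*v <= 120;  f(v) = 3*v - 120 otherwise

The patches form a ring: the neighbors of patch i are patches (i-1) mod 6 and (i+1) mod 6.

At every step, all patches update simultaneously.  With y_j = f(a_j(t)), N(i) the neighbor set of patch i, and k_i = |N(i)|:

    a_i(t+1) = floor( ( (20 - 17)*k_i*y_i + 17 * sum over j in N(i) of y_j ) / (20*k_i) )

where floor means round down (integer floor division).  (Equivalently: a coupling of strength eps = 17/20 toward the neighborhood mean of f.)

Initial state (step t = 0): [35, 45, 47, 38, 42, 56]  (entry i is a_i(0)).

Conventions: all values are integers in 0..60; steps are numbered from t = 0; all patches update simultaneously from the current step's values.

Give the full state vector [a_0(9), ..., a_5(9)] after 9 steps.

Simulating step by step:
t=0: [35, 45, 47, 38, 42, 56]
t=1: [29, 17, 12, 12, 23, 16]
t=2: [47, 36, 42, 42, 43, 42]
t=3: [10, 13, 8, 7, 6, 13]
t=4: [37, 28, 29, 21, 28, 26]
t=5: [34, 23, 44, 37, 47, 25]
t=6: [43, 20, 27, 15, 26, 23]
t=7: [48, 29, 50, 41, 47, 29]
t=8: [31, 27, 19, 22, 18, 24]
t=9: [41, 41, 48, 55, 51, 41]

Answer: [41, 41, 48, 55, 51, 41]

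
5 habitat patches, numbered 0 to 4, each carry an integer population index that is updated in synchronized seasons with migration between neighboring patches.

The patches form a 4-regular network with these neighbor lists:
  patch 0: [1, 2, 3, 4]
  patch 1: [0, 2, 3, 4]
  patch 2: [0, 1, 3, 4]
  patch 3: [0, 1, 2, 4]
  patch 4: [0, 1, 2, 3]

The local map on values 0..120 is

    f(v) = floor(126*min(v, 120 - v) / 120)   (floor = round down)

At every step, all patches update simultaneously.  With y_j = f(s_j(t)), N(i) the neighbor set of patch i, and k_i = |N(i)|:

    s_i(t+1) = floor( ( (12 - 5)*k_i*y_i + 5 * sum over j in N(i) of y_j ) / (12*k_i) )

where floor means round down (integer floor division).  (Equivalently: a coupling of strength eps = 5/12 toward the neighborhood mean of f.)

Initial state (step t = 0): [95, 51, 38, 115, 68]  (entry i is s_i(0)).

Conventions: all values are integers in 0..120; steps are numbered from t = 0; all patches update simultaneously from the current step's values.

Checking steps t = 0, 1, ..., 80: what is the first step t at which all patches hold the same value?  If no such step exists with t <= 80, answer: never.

Answer: 7
Key observation: Synchronization is absorbing here: once all patches are equal they stay equal, and step 7 is the first all-equal step.

Derivation:
t=0: [95, 51, 38, 115, 68]  (not all equal)
t=1: [30, 43, 37, 20, 44]  (not all equal)
t=2: [33, 40, 37, 28, 40]  (not all equal)
t=3: [35, 39, 37, 33, 39]  (not all equal)
t=4: [36, 38, 37, 35, 38]  (not all equal)
t=5: [37, 38, 37, 36, 38]  (not all equal)
t=6: [38, 38, 38, 37, 38]  (not all equal)
t=7: [38, 38, 38, 38, 38]  (all equal)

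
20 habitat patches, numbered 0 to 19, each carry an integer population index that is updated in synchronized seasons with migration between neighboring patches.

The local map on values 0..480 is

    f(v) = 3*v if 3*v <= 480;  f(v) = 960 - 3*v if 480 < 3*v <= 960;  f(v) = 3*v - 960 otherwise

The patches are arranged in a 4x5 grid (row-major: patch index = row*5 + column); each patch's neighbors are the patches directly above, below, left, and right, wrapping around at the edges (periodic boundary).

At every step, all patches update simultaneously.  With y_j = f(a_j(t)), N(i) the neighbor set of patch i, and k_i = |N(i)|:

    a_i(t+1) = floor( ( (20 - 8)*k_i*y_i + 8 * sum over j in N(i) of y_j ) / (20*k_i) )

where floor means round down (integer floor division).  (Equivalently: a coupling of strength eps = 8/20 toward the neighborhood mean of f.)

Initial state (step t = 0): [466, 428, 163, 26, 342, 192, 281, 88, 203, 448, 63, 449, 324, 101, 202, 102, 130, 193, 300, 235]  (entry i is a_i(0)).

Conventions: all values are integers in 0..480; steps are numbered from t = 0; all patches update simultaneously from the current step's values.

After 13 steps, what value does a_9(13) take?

Answer: a_9(13) = 266

Derivation:
t=0: [466, 428, 163, 26, 342, 192, 281, 88, 203, 448, 63, 449, 324, 101, 202, 102, 130, 193, 300, 235]
t=1: [370, 336, 387, 141, 155, 343, 206, 253, 313, 345, 256, 303, 140, 259, 325, 310, 373, 321, 137, 231]
t=2: [151, 114, 188, 363, 370, 117, 242, 219, 100, 102, 131, 141, 295, 196, 80, 94, 108, 120, 334, 252]
t=3: [384, 345, 351, 166, 199, 349, 282, 282, 291, 287, 365, 356, 190, 288, 271, 306, 335, 299, 131, 193]
t=4: [171, 89, 127, 370, 331, 106, 106, 136, 129, 127, 119, 133, 272, 159, 159, 100, 55, 129, 336, 323]
t=5: [360, 291, 349, 174, 118, 341, 330, 367, 373, 350, 363, 337, 253, 391, 408, 277, 234, 306, 131, 91]
t=6: [135, 101, 123, 362, 304, 74, 52, 132, 183, 138, 128, 92, 165, 229, 228, 155, 185, 119, 332, 277]
t=7: [346, 315, 339, 162, 136, 269, 213, 377, 367, 344, 354, 306, 409, 282, 285, 411, 383, 341, 110, 159]
t=8: [131, 73, 106, 378, 354, 149, 230, 181, 167, 123, 118, 113, 199, 152, 139, 248, 152, 122, 310, 397]
t=9: [334, 275, 308, 195, 177, 406, 304, 391, 417, 363, 354, 347, 375, 400, 391, 273, 387, 336, 140, 215]
t=10: [121, 113, 98, 342, 343, 186, 97, 181, 270, 196, 130, 100, 157, 252, 206, 150, 161, 111, 349, 309]
t=11: [343, 345, 291, 99, 124, 382, 320, 370, 195, 319, 383, 342, 408, 227, 305, 396, 428, 332, 115, 114]
t=12: [127, 93, 108, 296, 294, 137, 47, 162, 297, 99, 165, 117, 211, 270, 108, 229, 234, 123, 302, 304]
t=13: [332, 277, 313, 95, 126, 375, 236, 370, 140, 266, 414, 329, 330, 167, 290, 279, 282, 317, 96, 101]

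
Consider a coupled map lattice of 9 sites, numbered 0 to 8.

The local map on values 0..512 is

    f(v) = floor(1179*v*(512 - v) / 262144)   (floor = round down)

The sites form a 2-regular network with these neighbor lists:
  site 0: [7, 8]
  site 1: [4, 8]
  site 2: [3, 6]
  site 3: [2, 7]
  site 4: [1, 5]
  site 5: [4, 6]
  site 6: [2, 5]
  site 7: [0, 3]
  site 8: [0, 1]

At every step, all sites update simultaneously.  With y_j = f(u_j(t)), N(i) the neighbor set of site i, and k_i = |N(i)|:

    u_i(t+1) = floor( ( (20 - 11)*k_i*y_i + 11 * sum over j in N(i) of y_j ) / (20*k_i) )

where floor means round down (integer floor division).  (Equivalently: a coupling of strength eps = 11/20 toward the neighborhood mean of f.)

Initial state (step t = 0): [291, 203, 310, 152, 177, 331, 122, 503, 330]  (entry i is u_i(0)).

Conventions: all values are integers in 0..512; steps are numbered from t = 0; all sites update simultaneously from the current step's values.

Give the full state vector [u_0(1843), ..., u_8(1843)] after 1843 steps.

Simulating step by step:
t=0: [291, 203, 310, 152, 177, 331, 122, 503, 330]
t=1: [209, 274, 252, 193, 271, 252, 247, 156, 278]
t=2: [276, 292, 289, 273, 293, 293, 294, 266, 290]
t=3: [291, 288, 289, 292, 288, 288, 288, 293, 289]
t=4: [288, 289, 289, 288, 290, 290, 289, 288, 289]
t=5: [289, 289, 289, 289, 289, 289, 289, 290, 289]
t=6: [289, 289, 289, 289, 289, 289, 289, 289, 289]
t=7: [289, 289, 289, 289, 289, 289, 289, 289, 289]

Answer: [289, 289, 289, 289, 289, 289, 289, 289, 289]
Key observation: The state at step 6, [289, 289, 289, 289, 289, 289, 289, 289, 289], reappears at step 7: the system is in a cycle of period 1 from step 6 on.  Therefore the state at step 1843 equals the state at step 6 + ((1843 - 6) mod 1) = 6, which is [289, 289, 289, 289, 289, 289, 289, 289, 289].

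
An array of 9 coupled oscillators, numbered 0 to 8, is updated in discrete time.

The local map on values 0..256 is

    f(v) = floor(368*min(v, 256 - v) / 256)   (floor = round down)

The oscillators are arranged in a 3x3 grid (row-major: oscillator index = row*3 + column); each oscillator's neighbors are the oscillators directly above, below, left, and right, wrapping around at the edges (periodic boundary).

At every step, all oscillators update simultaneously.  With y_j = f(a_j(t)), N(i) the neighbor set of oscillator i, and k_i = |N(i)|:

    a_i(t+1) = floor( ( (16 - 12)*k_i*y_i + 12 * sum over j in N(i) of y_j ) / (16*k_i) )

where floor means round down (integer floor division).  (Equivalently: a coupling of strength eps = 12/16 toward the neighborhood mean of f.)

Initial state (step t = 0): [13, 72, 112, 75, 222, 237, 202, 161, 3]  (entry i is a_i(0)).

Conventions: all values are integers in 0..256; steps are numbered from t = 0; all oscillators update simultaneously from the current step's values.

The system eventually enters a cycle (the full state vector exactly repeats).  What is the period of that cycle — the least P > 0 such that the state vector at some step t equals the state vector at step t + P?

Simulating step by step:
t=0: [13, 72, 112, 75, 222, 237, 202, 161, 3]
t=1: [88, 93, 68, 58, 81, 66, 68, 77, 76]
t=2: [108, 117, 110, 101, 107, 99, 104, 112, 101]
t=3: [155, 159, 153, 148, 153, 148, 150, 155, 150]
t=4: [147, 144, 147, 151, 148, 151, 149, 147, 150]
t=5: [155, 157, 155, 152, 154, 152, 153, 155, 153]
t=6: [145, 144, 145, 147, 146, 147, 147, 145, 147]
t=7: [158, 159, 158, 156, 158, 156, 157, 158, 157]
t=8: [140, 139, 140, 141, 140, 141, 141, 140, 141]
t=9: [166, 166, 166, 165, 166, 165, 165, 166, 165]
t=10: [129, 129, 129, 129, 129, 129, 129, 129, 129]
t=11: [182, 182, 182, 182, 182, 182, 182, 182, 182]
t=12: [106, 106, 106, 106, 106, 106, 106, 106, 106]
t=13: [152, 152, 152, 152, 152, 152, 152, 152, 152]
t=14: [149, 149, 149, 149, 149, 149, 149, 149, 149]
t=15: [153, 153, 153, 153, 153, 153, 153, 153, 153]
t=16: [148, 148, 148, 148, 148, 148, 148, 148, 148]
t=17: [155, 155, 155, 155, 155, 155, 155, 155, 155]
t=18: [145, 145, 145, 145, 145, 145, 145, 145, 145]
t=19: [159, 159, 159, 159, 159, 159, 159, 159, 159]
t=20: [139, 139, 139, 139, 139, 139, 139, 139, 139]
t=21: [168, 168, 168, 168, 168, 168, 168, 168, 168]
t=22: [126, 126, 126, 126, 126, 126, 126, 126, 126]
t=23: [181, 181, 181, 181, 181, 181, 181, 181, 181]
t=24: [107, 107, 107, 107, 107, 107, 107, 107, 107]
t=25: [153, 153, 153, 153, 153, 153, 153, 153, 153]

Answer: 10
Key observation: The state at step 15, [153, 153, 153, 153, 153, 153, 153, 153, 153], reappears at step 25 — and no state repeats earlier — so the cycle the system enters has period 10.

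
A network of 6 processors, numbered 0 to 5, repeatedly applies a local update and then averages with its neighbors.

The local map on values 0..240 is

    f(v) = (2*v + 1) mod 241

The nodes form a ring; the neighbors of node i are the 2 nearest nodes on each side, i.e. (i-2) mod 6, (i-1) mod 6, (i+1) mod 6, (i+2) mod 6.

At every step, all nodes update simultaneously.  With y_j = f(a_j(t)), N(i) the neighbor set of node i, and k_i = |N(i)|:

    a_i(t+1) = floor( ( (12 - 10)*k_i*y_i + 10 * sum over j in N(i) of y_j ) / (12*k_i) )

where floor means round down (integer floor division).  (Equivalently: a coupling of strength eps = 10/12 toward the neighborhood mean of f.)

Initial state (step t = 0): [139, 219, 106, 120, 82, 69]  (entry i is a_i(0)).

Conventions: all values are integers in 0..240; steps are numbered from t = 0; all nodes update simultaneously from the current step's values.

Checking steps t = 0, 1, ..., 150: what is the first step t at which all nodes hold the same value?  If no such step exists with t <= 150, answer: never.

Simulating step by step:
t=0: [139, 219, 106, 120, 82, 69]  (not all equal)
t=1: [155, 114, 119, 148, 108, 106]  (not all equal)
t=2: [198, 158, 159, 196, 156, 154]  (not all equal)
t=3: [87, 107, 108, 86, 106, 106]  (not all equal)
t=4: [207, 197, 197, 207, 197, 197]  (not all equal)
t=5: [157, 162, 162, 157, 162, 162]  (not all equal)
t=6: [82, 79, 79, 82, 79, 79]  (not all equal)
t=7: [160, 161, 161, 160, 161, 161]  (not all equal)
t=8: [81, 81, 81, 81, 81, 81]  (all equal)

Answer: 8
Key observation: Synchronization is absorbing here: once all nodes are equal they stay equal, and step 8 is the first all-equal step.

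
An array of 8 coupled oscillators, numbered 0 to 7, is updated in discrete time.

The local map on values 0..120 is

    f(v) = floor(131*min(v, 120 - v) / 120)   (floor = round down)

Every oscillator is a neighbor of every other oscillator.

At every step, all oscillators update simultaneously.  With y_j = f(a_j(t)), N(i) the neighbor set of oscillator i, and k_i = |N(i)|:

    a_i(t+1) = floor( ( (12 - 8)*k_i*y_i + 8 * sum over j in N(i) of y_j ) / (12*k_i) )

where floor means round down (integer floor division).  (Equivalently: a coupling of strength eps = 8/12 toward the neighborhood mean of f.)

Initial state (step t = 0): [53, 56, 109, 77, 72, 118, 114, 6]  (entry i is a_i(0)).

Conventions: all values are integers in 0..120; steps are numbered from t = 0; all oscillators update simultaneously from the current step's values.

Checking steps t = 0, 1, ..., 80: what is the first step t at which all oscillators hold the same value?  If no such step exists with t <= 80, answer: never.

Simulating step by step:
t=0: [53, 56, 109, 77, 72, 118, 114, 6]  (not all equal)
t=1: [36, 37, 25, 34, 35, 23, 24, 24]  (not all equal)
t=2: [33, 34, 31, 33, 33, 30, 30, 30]  (not all equal)
t=3: [34, 34, 33, 34, 34, 33, 33, 33]  (not all equal)
t=4: [36, 36, 36, 36, 36, 36, 36, 36]  (all equal)

Answer: 4
Key observation: Synchronization is absorbing here: once all oscillators are equal they stay equal, and step 4 is the first all-equal step.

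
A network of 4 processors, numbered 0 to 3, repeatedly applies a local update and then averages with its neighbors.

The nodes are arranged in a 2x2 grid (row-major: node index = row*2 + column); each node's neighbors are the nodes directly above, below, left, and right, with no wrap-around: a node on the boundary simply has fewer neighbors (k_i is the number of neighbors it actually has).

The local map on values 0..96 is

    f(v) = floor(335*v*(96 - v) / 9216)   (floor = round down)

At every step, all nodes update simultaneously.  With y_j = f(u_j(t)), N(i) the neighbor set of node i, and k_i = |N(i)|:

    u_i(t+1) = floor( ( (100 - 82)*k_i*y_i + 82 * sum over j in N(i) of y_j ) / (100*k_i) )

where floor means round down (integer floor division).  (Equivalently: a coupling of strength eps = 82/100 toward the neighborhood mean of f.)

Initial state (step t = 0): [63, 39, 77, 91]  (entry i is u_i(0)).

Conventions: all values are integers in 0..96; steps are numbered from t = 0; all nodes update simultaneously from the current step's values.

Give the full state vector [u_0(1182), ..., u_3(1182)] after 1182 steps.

Simulating step by step:
t=0: [63, 39, 77, 91]
t=1: [68, 51, 46, 57]
t=2: [80, 76, 76, 82]
t=3: [53, 45, 45, 52]
t=4: [82, 82, 82, 83]
t=5: [41, 40, 40, 40]
t=6: [81, 81, 81, 81]
t=7: [44, 44, 44, 44]
t=8: [83, 83, 83, 83]
t=9: [39, 39, 39, 39]
t=10: [80, 80, 80, 80]
t=11: [46, 46, 46, 46]
t=12: [83, 83, 83, 83]

Answer: [80, 80, 80, 80]
Key observation: The state at step 8, [83, 83, 83, 83], reappears at step 12: the system is in a cycle of period 4 from step 8 on.  Therefore the state at step 1182 equals the state at step 8 + ((1182 - 8) mod 4) = 10, which is [80, 80, 80, 80].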